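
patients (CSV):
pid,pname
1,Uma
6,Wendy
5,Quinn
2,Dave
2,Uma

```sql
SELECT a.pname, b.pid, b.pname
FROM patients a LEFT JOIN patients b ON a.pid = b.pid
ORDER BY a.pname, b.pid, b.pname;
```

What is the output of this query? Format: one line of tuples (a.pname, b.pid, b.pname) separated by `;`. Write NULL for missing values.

(Dave, 2, Dave); (Dave, 2, Uma); (Quinn, 5, Quinn); (Uma, 1, Uma); (Uma, 2, Dave); (Uma, 2, Uma); (Wendy, 6, Wendy)

LEFT JOIN keeps every row from `patients a`; unmatched rows get NULL for `patients b`'s columns.
Matching on a.pid = b.pid.
- a row (pid=1): matches 1 b row(s) → 1 output row(s).
- a row (pid=6): matches 1 b row(s) → 1 output row(s).
- a row (pid=5): matches 1 b row(s) → 1 output row(s).
- a row (pid=2): matches 2 b row(s) → 2 output row(s).
- a row (pid=2): matches 2 b row(s) → 2 output row(s).
After projecting and ordering:
a.pname | b.pid | b.pname
Dave | 2 | Dave
Dave | 2 | Uma
Quinn | 5 | Quinn
Uma | 1 | Uma
Uma | 2 | Dave
Uma | 2 | Uma
Wendy | 6 | Wendy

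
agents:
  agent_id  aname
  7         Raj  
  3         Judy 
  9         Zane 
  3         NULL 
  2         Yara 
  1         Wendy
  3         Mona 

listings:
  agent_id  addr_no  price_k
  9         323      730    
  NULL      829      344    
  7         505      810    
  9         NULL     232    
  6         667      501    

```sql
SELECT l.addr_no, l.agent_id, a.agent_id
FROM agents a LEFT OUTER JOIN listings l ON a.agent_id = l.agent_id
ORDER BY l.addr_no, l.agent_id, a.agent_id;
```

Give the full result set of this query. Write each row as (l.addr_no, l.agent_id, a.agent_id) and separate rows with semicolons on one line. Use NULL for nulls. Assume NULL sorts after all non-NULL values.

(323, 9, 9); (505, 7, 7); (NULL, 9, 9); (NULL, NULL, 1); (NULL, NULL, 2); (NULL, NULL, 3); (NULL, NULL, 3); (NULL, NULL, 3)

LEFT JOIN keeps every row from `agents`; unmatched rows get NULL for `listings`'s columns.
Matching on a.agent_id = l.agent_id. A NULL in a compared column never satisfies the condition.
- agent_id=7: 1 matching l row(s), so 1 row(s) emitted.
- agent_id=3: no l row matches, row kept with l columns NULL.
- agent_id=9: 2 matching l row(s), so 2 row(s) emitted.
- agent_id=3: no l row matches, row kept with l columns NULL.
- agent_id=2: no l row matches, row kept with l columns NULL.
- agent_id=1: no l row matches, row kept with l columns NULL.
- agent_id=3: no l row matches, row kept with l columns NULL.
After projecting and ordering:
l.addr_no | l.agent_id | a.agent_id
323 | 9 | 9
505 | 7 | 7
NULL | 9 | 9
NULL | NULL | 1
NULL | NULL | 2
NULL | NULL | 3
NULL | NULL | 3
NULL | NULL | 3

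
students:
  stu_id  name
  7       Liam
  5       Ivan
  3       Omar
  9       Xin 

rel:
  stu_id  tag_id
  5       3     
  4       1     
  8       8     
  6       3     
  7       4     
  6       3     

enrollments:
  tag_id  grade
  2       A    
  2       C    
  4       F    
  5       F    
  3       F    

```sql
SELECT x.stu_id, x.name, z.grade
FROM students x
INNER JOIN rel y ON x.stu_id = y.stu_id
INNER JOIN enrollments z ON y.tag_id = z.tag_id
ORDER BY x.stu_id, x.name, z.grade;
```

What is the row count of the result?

Evaluate left to right. First `students x INNER JOIN rel y` on stu_id: 2 row(s).
Then INNER JOIN `enrollments z` on tag_id: keep only rows whose y.tag_id appears in z.
Result: 2 row(s).

2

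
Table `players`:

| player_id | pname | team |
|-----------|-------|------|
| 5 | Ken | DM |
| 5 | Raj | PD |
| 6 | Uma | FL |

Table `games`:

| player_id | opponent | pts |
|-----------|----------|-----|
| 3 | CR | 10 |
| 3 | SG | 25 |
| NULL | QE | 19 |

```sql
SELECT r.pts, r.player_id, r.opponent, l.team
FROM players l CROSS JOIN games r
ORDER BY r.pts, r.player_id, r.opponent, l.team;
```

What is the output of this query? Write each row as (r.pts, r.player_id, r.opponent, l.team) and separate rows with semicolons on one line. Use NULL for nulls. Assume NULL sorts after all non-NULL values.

(10, 3, CR, DM); (10, 3, CR, FL); (10, 3, CR, PD); (19, NULL, QE, DM); (19, NULL, QE, FL); (19, NULL, QE, PD); (25, 3, SG, DM); (25, 3, SG, FL); (25, 3, SG, PD)

CROSS JOIN pairs every row of `players` with every row of `games`: 3 × 3 = 9 rows.
After projecting and ordering:
r.pts | r.player_id | r.opponent | l.team
10 | 3 | CR | DM
10 | 3 | CR | FL
10 | 3 | CR | PD
19 | NULL | QE | DM
19 | NULL | QE | FL
19 | NULL | QE | PD
25 | 3 | SG | DM
25 | 3 | SG | FL
25 | 3 | SG | PD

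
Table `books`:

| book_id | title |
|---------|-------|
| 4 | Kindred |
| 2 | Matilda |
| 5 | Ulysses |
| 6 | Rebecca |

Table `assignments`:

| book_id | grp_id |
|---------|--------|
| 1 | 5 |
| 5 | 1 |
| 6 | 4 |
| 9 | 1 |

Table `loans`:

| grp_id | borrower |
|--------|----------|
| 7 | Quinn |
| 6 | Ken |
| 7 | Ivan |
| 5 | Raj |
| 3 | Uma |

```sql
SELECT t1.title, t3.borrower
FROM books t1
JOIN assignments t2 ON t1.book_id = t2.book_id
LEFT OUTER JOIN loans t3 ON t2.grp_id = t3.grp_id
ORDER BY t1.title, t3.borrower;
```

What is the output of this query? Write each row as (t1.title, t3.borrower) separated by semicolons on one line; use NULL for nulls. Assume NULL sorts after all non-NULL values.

(Rebecca, NULL); (Ulysses, NULL)

Step 1 — t1 INNER JOIN t2 on book_id → 2 row(s).
Then LEFT JOIN `loans t3` on grp_id: each of those 2 rows is kept; rows whose t2.grp_id has no match in t3 get NULL for t3's columns.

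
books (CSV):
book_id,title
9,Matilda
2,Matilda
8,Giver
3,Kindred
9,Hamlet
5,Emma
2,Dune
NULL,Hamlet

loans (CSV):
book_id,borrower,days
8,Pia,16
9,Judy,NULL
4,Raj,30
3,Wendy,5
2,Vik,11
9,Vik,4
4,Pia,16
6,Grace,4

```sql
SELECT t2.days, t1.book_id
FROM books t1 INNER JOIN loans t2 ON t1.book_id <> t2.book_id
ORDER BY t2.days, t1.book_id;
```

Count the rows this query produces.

48

INNER JOIN keeps only pairs where the ON condition holds.
Matching on t1.book_id <> t2.book_id. A NULL in a compared column never satisfies the condition.
- book_id=9: 6 matching t2 row(s), so 6 row(s) emitted.
- book_id=2: 7 matching t2 row(s), so 7 row(s) emitted.
- book_id=8: 7 matching t2 row(s), so 7 row(s) emitted.
- book_id=3: 7 matching t2 row(s), so 7 row(s) emitted.
- book_id=9: 6 matching t2 row(s), so 6 row(s) emitted.
- book_id=5: 8 matching t2 row(s), so 8 row(s) emitted.
- book_id=2: 7 matching t2 row(s), so 7 row(s) emitted.
- book_id=NULL: no matching t2 row, dropped.
Total: 48 rows.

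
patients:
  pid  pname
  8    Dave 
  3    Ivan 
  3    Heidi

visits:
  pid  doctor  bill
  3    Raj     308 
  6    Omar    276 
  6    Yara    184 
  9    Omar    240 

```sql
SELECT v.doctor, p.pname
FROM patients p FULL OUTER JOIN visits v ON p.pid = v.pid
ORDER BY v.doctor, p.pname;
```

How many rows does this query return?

6

FULL OUTER JOIN keeps every row from both sides; unmatched rows get NULL for the other side's columns.
Matching on p.pid = v.pid.
- pid=8: no v row matches, row kept with v columns NULL.
- pid=3: 1 matching v row(s), so 1 row(s) emitted.
- pid=3: 1 matching v row(s), so 1 row(s) emitted.
- plus 3 unmatched v row(s), each kept with NULL p columns.
Total: 2 matched + 4 padded = 6 rows.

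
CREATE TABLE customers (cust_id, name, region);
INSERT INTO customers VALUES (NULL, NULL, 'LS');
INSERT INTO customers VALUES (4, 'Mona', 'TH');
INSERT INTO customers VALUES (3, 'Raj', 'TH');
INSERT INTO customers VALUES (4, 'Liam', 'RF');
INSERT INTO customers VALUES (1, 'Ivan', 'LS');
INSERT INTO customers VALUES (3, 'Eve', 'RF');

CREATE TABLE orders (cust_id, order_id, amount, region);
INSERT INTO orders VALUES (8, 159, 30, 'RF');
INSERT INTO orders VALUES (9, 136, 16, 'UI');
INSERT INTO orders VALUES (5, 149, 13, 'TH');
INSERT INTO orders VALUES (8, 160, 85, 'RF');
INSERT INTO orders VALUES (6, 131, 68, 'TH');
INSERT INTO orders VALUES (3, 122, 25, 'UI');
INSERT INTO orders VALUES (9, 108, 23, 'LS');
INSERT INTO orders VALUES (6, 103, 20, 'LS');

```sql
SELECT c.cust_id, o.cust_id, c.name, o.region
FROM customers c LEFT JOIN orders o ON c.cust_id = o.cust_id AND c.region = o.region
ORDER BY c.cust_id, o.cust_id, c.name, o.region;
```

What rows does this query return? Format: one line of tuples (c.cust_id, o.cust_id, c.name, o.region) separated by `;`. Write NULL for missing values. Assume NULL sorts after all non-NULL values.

(1, NULL, Ivan, NULL); (3, NULL, Eve, NULL); (3, NULL, Raj, NULL); (4, NULL, Liam, NULL); (4, NULL, Mona, NULL); (NULL, NULL, NULL, NULL)

LEFT JOIN keeps every row from `customers`; unmatched rows get NULL for `orders`'s columns.
Matching on c.cust_id = o.cust_id AND c.region = o.region. A NULL in a compared column never satisfies the condition.
- cust_id=NULL, region=LS: no o row matches, row kept with o columns NULL.
- cust_id=4, region=TH: no o row matches, row kept with o columns NULL.
- cust_id=3, region=TH: no o row matches, row kept with o columns NULL.
- cust_id=4, region=RF: no o row matches, row kept with o columns NULL.
- cust_id=1, region=LS: no o row matches, row kept with o columns NULL.
- cust_id=3, region=RF: no o row matches, row kept with o columns NULL.
After projecting and ordering:
c.cust_id | o.cust_id | c.name | o.region
1 | NULL | Ivan | NULL
3 | NULL | Eve | NULL
3 | NULL | Raj | NULL
4 | NULL | Liam | NULL
4 | NULL | Mona | NULL
NULL | NULL | NULL | NULL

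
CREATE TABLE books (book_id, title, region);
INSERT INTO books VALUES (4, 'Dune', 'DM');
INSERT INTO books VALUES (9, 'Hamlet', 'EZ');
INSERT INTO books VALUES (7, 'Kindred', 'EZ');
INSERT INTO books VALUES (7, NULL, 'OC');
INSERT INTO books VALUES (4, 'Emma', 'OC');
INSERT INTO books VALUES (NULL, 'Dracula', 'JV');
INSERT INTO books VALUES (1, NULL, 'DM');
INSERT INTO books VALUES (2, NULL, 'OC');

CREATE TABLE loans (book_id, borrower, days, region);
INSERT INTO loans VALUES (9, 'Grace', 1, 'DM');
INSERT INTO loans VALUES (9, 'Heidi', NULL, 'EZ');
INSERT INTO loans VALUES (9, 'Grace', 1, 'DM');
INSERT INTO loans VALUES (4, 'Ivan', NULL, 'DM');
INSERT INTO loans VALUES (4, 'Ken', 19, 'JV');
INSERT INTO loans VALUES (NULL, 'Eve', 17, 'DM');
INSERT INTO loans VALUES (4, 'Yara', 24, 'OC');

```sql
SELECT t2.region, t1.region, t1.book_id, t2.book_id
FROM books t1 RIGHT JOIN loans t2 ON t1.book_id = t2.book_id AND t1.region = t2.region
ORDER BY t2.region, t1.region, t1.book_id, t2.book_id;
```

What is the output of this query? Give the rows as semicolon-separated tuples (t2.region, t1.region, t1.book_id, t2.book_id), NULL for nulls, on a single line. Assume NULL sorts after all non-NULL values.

(DM, DM, 4, 4); (DM, NULL, NULL, 9); (DM, NULL, NULL, 9); (DM, NULL, NULL, NULL); (EZ, EZ, 9, 9); (JV, NULL, NULL, 4); (OC, OC, 4, 4)

RIGHT JOIN keeps every row from `loans`; unmatched rows get NULL for `books`'s columns.
Matching on t1.book_id = t2.book_id AND t1.region = t2.region. A NULL in a compared column never satisfies the condition.
Matched pairs: 3; unmatched t2 rows kept: 4.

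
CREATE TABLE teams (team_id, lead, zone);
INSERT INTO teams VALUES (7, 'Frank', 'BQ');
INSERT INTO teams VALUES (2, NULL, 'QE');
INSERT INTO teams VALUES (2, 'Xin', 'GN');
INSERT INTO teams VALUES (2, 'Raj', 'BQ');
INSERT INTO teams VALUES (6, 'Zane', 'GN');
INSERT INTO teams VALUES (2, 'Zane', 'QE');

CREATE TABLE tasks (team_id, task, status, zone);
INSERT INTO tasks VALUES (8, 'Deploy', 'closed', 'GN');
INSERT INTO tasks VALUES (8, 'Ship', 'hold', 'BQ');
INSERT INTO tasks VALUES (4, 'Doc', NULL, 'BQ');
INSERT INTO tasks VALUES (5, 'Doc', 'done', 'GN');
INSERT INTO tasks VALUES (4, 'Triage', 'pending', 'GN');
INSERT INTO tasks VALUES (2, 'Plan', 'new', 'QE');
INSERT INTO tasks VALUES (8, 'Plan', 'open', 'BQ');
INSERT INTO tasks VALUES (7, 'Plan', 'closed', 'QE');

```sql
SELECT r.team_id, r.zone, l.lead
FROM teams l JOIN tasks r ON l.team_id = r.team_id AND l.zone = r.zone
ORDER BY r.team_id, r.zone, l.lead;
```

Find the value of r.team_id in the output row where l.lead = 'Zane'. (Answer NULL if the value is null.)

2

INNER JOIN keeps only pairs where the ON condition holds.
Matching on l.team_id = r.team_id AND l.zone = r.zone.
- l[0] team_id=7, zone=BQ → no match; dropped.
- l[1] team_id=2, zone=QE → 1 match(es) in r → 1 row(s).
- l[2] team_id=2, zone=GN → no match; dropped.
- l[3] team_id=2, zone=BQ → no match; dropped.
- l[4] team_id=6, zone=GN → no match; dropped.
- l[5] team_id=2, zone=QE → 1 match(es) in r → 1 row(s).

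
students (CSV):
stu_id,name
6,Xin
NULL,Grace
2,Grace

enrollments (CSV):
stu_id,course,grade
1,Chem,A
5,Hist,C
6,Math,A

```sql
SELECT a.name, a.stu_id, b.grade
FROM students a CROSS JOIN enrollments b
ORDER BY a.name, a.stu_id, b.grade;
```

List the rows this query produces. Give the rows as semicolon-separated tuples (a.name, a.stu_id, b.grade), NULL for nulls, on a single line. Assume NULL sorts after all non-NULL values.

CROSS JOIN pairs every row of `students` with every row of `enrollments`: 3 × 3 = 9 rows.

(Grace, 2, A); (Grace, 2, A); (Grace, 2, C); (Grace, NULL, A); (Grace, NULL, A); (Grace, NULL, C); (Xin, 6, A); (Xin, 6, A); (Xin, 6, C)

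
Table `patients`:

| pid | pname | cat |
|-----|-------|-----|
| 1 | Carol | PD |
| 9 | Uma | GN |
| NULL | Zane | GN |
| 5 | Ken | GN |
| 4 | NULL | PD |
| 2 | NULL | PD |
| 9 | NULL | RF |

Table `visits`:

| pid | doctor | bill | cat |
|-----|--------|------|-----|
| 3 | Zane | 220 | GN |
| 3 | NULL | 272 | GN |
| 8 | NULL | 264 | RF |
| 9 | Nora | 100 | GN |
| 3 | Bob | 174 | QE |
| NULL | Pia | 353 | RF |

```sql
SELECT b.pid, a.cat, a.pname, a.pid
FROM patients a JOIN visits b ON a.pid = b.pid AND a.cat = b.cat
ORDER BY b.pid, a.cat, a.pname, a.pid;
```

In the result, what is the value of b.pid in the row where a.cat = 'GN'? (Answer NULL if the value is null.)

9

INNER JOIN keeps only pairs where the ON condition holds.
Matching on a.pid = b.pid AND a.cat = b.cat. A NULL in a compared column never satisfies the condition.
- a row (pid=1, cat=PD): no match → dropped.
- a row (pid=9, cat=GN): matches 1 b row(s) → 1 output row(s).
- a row (pid=NULL, cat=GN): no match → dropped.
- a row (pid=5, cat=GN): no match → dropped.
- a row (pid=4, cat=PD): no match → dropped.
- a row (pid=2, cat=PD): no match → dropped.
- a row (pid=9, cat=RF): no match → dropped.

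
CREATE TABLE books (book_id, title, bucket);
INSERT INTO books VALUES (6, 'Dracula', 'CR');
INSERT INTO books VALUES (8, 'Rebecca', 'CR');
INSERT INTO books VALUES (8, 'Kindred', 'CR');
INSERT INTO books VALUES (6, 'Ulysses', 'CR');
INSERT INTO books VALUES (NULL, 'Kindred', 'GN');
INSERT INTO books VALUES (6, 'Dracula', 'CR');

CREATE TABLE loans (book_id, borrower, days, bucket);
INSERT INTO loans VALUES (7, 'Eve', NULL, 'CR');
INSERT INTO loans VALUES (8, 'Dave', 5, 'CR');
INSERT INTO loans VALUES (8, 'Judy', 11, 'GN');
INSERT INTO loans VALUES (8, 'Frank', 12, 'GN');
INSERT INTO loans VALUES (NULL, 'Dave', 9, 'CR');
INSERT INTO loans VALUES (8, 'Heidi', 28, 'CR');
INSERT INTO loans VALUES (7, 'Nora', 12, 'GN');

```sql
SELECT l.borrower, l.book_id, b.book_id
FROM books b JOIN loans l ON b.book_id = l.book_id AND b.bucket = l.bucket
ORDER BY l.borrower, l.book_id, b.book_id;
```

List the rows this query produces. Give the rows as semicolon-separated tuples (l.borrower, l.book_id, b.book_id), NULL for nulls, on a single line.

(Dave, 8, 8); (Dave, 8, 8); (Heidi, 8, 8); (Heidi, 8, 8)

INNER JOIN keeps only pairs where the ON condition holds.
Matching on b.book_id = l.book_id AND b.bucket = l.bucket. A NULL in a compared column never satisfies the condition.
- b[0] book_id=6, bucket=CR → no match; dropped.
- b[1] book_id=8, bucket=CR → 2 match(es) in l → 2 row(s).
- b[2] book_id=8, bucket=CR → 2 match(es) in l → 2 row(s).
- b[3] book_id=6, bucket=CR → no match; dropped.
- b[4] book_id=NULL, bucket=GN → no match; dropped.
- b[5] book_id=6, bucket=CR → no match; dropped.
After projecting and ordering:
l.borrower | l.book_id | b.book_id
Dave | 8 | 8
Dave | 8 | 8
Heidi | 8 | 8
Heidi | 8 | 8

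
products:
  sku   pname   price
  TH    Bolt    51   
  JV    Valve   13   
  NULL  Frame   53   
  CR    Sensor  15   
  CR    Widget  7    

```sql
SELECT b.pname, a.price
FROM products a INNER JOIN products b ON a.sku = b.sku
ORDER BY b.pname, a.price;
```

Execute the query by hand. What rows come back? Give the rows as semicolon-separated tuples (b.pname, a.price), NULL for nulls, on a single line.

INNER JOIN keeps only pairs where the ON condition holds.
Matching on a.sku = b.sku. A NULL in a compared column never satisfies the condition.
- a[0] sku=TH → 1 match(es) in b → 1 row(s).
- a[1] sku=JV → 1 match(es) in b → 1 row(s).
- a[2] sku=NULL → no match; dropped.
- a[3] sku=CR → 2 match(es) in b → 2 row(s).
- a[4] sku=CR → 2 match(es) in b → 2 row(s).
After projecting and ordering:
b.pname | a.price
Bolt | 51
Sensor | 7
Sensor | 15
Valve | 13
Widget | 7
Widget | 15

(Bolt, 51); (Sensor, 7); (Sensor, 15); (Valve, 13); (Widget, 7); (Widget, 15)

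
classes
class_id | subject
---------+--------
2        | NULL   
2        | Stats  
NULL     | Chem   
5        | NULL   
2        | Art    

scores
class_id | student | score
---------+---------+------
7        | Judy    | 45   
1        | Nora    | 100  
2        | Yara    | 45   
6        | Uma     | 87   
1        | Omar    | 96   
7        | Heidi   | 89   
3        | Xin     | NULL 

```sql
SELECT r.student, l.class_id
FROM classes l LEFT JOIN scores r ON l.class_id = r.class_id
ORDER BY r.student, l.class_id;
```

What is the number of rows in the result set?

5

LEFT JOIN keeps every row from `classes`; unmatched rows get NULL for `scores`'s columns.
Matching on l.class_id = r.class_id. A NULL in a compared column never satisfies the condition.
- l (class_id=2) pairs with 1 row(s) of r.
- l (class_id=2) pairs with 1 row(s) of r.
- l (class_id=NULL) has no partner → padded with NULL.
- l (class_id=5) has no partner → padded with NULL.
- l (class_id=2) pairs with 1 row(s) of r.
Total: 3 matched + 2 padded = 5 rows.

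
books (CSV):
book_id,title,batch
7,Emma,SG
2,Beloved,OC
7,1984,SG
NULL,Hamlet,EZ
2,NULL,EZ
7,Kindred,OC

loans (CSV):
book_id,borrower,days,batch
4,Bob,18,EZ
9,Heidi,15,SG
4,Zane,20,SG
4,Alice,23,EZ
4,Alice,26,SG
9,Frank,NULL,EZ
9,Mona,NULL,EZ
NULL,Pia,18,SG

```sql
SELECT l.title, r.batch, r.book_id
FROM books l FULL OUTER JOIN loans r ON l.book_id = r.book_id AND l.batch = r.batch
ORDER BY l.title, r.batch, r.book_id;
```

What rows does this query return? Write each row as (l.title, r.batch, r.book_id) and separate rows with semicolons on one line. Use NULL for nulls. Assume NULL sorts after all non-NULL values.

(1984, NULL, NULL); (Beloved, NULL, NULL); (Emma, NULL, NULL); (Hamlet, NULL, NULL); (Kindred, NULL, NULL); (NULL, EZ, 4); (NULL, EZ, 4); (NULL, EZ, 9); (NULL, EZ, 9); (NULL, SG, 4); (NULL, SG, 4); (NULL, SG, 9); (NULL, SG, NULL); (NULL, NULL, NULL)

FULL OUTER JOIN keeps every row from both sides; unmatched rows get NULL for the other side's columns.
Matching on l.book_id = r.book_id AND l.batch = r.batch. A NULL in a compared column never satisfies the condition.
- l[0] book_id=7, batch=SG → no match; kept with NULLs on the r side.
- l[1] book_id=2, batch=OC → no match; kept with NULLs on the r side.
- l[2] book_id=7, batch=SG → no match; kept with NULLs on the r side.
- l[3] book_id=NULL, batch=EZ → no match; kept with NULLs on the r side.
- l[4] book_id=2, batch=EZ → no match; kept with NULLs on the r side.
- l[5] book_id=7, batch=OC → no match; kept with NULLs on the r side.
- plus 8 unmatched r row(s), each kept with NULL l columns.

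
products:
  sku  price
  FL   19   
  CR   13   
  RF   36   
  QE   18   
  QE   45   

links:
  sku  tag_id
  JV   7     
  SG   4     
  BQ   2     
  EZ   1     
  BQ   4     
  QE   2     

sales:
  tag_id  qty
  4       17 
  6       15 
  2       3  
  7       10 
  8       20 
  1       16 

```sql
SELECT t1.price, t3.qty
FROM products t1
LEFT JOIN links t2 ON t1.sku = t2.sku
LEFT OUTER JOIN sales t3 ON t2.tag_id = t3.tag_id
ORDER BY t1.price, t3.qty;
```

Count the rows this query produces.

Joins associate left-to-right: products LEFT JOIN links on sku gives 5 intermediate row(s).
Then LEFT JOIN `sales t3` on tag_id: each of those 5 rows is kept; rows whose t2.tag_id has no match in t3 get NULL for t3's columns.
Result: 5 row(s).

5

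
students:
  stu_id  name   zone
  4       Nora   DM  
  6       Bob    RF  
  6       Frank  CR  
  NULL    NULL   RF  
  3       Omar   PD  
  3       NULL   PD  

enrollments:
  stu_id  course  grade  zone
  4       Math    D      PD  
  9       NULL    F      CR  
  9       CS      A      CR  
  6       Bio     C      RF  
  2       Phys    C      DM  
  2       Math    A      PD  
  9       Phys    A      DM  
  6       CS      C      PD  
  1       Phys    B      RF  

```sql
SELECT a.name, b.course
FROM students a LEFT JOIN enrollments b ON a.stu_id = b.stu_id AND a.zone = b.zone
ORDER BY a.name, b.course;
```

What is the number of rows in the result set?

6

LEFT JOIN keeps every row from `students`; unmatched rows get NULL for `enrollments`'s columns.
Matching on a.stu_id = b.stu_id AND a.zone = b.zone. A NULL in a compared column never satisfies the condition.
- stu_id=4, zone=DM: no b row matches, row kept with b columns NULL.
- stu_id=6, zone=RF: 1 matching b row(s), so 1 row(s) emitted.
- stu_id=6, zone=CR: no b row matches, row kept with b columns NULL.
- stu_id=NULL, zone=RF: no b row matches, row kept with b columns NULL.
- stu_id=3, zone=PD: no b row matches, row kept with b columns NULL.
- stu_id=3, zone=PD: no b row matches, row kept with b columns NULL.
Total: 1 matched + 5 padded = 6 rows.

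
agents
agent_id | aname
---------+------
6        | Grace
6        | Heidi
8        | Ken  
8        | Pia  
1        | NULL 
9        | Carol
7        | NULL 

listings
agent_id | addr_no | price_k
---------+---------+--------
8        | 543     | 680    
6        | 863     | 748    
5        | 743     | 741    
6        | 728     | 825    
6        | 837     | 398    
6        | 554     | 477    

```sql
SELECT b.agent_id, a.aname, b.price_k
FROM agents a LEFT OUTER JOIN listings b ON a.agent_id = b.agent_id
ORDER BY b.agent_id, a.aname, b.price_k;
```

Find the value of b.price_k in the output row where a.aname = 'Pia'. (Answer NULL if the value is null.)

680

LEFT JOIN keeps every row from `agents`; unmatched rows get NULL for `listings`'s columns.
Matching on a.agent_id = b.agent_id.
- agent_id=6: 4 matching b row(s), so 4 row(s) emitted.
- agent_id=6: 4 matching b row(s), so 4 row(s) emitted.
- agent_id=8: 1 matching b row(s), so 1 row(s) emitted.
- agent_id=8: 1 matching b row(s), so 1 row(s) emitted.
- agent_id=1: no b row matches, row kept with b columns NULL.
- agent_id=9: no b row matches, row kept with b columns NULL.
- agent_id=7: no b row matches, row kept with b columns NULL.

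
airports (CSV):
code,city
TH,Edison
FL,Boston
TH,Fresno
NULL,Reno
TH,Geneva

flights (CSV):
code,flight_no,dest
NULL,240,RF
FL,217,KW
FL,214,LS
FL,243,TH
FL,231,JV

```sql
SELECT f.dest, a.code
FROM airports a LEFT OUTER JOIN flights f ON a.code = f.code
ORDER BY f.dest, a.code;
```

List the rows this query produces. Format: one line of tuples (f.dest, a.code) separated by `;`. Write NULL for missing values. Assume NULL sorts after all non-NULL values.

(JV, FL); (KW, FL); (LS, FL); (TH, FL); (NULL, TH); (NULL, TH); (NULL, TH); (NULL, NULL)

LEFT JOIN keeps every row from `airports`; unmatched rows get NULL for `flights`'s columns.
Matching on a.code = f.code. A NULL in a compared column never satisfies the condition.
- code=TH: no f row matches, row kept with f columns NULL.
- code=FL: 4 matching f row(s), so 4 row(s) emitted.
- code=TH: no f row matches, row kept with f columns NULL.
- code=NULL: no f row matches, row kept with f columns NULL.
- code=TH: no f row matches, row kept with f columns NULL.
After projecting and ordering:
f.dest | a.code
JV | FL
KW | FL
LS | FL
TH | FL
NULL | TH
NULL | TH
NULL | TH
NULL | NULL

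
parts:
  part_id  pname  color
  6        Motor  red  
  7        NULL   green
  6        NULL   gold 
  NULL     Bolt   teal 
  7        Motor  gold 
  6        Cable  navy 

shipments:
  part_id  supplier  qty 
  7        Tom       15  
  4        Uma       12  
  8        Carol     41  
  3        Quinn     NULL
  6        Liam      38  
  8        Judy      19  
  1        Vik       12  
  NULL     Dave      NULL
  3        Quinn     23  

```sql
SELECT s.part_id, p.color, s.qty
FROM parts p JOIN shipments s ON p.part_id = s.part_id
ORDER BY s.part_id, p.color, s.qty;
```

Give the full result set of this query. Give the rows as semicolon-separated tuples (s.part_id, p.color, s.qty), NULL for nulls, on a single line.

(6, gold, 38); (6, navy, 38); (6, red, 38); (7, gold, 15); (7, green, 15)

INNER JOIN keeps only pairs where the ON condition holds.
Matching on p.part_id = s.part_id. A NULL in a compared column never satisfies the condition.
- p row (part_id=6): matches 1 s row(s) → 1 output row(s).
- p row (part_id=7): matches 1 s row(s) → 1 output row(s).
- p row (part_id=6): matches 1 s row(s) → 1 output row(s).
- p row (part_id=NULL): no match → dropped.
- p row (part_id=7): matches 1 s row(s) → 1 output row(s).
- p row (part_id=6): matches 1 s row(s) → 1 output row(s).
After projecting and ordering:
s.part_id | p.color | s.qty
6 | gold | 38
6 | navy | 38
6 | red | 38
7 | gold | 15
7 | green | 15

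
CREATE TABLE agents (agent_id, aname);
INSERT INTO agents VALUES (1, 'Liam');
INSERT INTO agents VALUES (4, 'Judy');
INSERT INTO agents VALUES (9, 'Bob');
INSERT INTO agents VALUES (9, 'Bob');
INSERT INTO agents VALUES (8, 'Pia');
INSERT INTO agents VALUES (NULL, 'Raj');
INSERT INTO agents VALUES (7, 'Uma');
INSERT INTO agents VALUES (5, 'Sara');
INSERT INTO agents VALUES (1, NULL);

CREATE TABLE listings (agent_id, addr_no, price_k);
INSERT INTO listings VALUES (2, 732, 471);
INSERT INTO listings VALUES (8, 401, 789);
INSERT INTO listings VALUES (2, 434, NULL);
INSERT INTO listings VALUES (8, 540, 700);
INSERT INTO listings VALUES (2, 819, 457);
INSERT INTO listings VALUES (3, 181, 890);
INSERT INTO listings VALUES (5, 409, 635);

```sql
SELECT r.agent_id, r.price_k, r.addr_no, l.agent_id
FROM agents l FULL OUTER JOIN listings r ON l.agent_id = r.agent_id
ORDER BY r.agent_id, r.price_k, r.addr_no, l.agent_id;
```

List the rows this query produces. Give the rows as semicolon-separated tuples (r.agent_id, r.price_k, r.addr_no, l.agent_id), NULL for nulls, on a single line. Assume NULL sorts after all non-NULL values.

(2, 457, 819, NULL); (2, 471, 732, NULL); (2, NULL, 434, NULL); (3, 890, 181, NULL); (5, 635, 409, 5); (8, 700, 540, 8); (8, 789, 401, 8); (NULL, NULL, NULL, 1); (NULL, NULL, NULL, 1); (NULL, NULL, NULL, 4); (NULL, NULL, NULL, 7); (NULL, NULL, NULL, 9); (NULL, NULL, NULL, 9); (NULL, NULL, NULL, NULL)

FULL OUTER JOIN keeps every row from both sides; unmatched rows get NULL for the other side's columns.
Matching on l.agent_id = r.agent_id. A NULL in a compared column never satisfies the condition.
- agent_id=1: no r row matches, row kept with r columns NULL.
- agent_id=4: no r row matches, row kept with r columns NULL.
- agent_id=9: no r row matches, row kept with r columns NULL.
- agent_id=9: no r row matches, row kept with r columns NULL.
- agent_id=8: 2 matching r row(s), so 2 row(s) emitted.
- agent_id=NULL: no r row matches, row kept with r columns NULL.
- agent_id=7: no r row matches, row kept with r columns NULL.
- agent_id=5: 1 matching r row(s), so 1 row(s) emitted.
- agent_id=1: no r row matches, row kept with r columns NULL.
- 4 row(s) from r found no l partner → padded with NULL.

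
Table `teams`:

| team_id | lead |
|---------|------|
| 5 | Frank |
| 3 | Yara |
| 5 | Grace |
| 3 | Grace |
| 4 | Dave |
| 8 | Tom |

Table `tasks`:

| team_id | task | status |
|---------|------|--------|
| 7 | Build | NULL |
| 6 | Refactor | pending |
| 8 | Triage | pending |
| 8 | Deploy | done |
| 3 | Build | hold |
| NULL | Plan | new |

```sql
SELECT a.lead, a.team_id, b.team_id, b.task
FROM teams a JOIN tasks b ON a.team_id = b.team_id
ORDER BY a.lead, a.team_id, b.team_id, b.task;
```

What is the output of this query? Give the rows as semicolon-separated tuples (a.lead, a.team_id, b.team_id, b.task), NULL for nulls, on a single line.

INNER JOIN keeps only pairs where the ON condition holds.
Matching on a.team_id = b.team_id. A NULL in a compared column never satisfies the condition.
Matched pairs: 4.

(Grace, 3, 3, Build); (Tom, 8, 8, Deploy); (Tom, 8, 8, Triage); (Yara, 3, 3, Build)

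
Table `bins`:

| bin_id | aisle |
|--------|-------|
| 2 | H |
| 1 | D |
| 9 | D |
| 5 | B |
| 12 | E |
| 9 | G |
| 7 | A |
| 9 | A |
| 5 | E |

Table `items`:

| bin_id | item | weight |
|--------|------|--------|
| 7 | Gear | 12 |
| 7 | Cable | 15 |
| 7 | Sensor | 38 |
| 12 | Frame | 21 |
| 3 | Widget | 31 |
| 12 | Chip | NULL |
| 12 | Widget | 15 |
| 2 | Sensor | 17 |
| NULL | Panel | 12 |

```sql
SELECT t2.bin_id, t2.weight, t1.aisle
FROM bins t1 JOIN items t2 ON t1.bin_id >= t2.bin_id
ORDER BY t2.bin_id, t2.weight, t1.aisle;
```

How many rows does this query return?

33

INNER JOIN keeps only pairs where the ON condition holds.
Matching on t1.bin_id >= t2.bin_id. A NULL in a compared column never satisfies the condition.
Matched pairs: 33.
Total: 33 rows.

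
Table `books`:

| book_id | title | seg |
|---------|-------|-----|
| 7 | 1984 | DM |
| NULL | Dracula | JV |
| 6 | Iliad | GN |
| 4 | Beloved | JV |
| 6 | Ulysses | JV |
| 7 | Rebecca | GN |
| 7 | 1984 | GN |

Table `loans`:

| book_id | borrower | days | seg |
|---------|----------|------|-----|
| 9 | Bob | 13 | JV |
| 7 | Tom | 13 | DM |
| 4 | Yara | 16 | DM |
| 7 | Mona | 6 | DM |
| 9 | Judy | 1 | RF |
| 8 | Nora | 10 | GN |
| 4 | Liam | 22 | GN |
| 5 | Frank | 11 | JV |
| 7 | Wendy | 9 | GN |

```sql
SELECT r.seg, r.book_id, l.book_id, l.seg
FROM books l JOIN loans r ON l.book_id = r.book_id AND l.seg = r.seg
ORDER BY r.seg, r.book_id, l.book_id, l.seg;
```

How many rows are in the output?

INNER JOIN keeps only pairs where the ON condition holds.
Matching on l.book_id = r.book_id AND l.seg = r.seg. A NULL in a compared column never satisfies the condition.
- l row (book_id=7, seg=DM): matches 2 r row(s) → 2 output row(s).
- l row (book_id=NULL, seg=JV): no match → dropped.
- l row (book_id=6, seg=GN): no match → dropped.
- l row (book_id=4, seg=JV): no match → dropped.
- l row (book_id=6, seg=JV): no match → dropped.
- l row (book_id=7, seg=GN): matches 1 r row(s) → 1 output row(s).
- l row (book_id=7, seg=GN): matches 1 r row(s) → 1 output row(s).
Total: 4 rows.

4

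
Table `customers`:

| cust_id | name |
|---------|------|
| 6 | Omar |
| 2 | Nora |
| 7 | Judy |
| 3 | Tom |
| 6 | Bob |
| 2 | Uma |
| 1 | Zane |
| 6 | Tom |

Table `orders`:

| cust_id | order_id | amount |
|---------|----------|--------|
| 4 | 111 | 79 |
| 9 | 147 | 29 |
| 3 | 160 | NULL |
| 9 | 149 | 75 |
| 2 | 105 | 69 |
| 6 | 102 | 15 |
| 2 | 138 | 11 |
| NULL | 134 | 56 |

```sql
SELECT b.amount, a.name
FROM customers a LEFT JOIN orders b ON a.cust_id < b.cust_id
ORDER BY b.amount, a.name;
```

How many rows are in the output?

29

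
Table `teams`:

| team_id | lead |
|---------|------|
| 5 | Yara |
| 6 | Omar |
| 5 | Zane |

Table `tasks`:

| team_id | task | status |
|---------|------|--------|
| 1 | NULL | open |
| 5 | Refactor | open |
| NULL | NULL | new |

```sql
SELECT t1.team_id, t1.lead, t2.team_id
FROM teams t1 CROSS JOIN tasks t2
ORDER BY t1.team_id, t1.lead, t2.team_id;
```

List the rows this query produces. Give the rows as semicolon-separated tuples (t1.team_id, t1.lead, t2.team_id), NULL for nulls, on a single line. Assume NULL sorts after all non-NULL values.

(5, Yara, 1); (5, Yara, 5); (5, Yara, NULL); (5, Zane, 1); (5, Zane, 5); (5, Zane, NULL); (6, Omar, 1); (6, Omar, 5); (6, Omar, NULL)

CROSS JOIN pairs every row of `teams` with every row of `tasks`: 3 × 3 = 9 rows.
After projecting and ordering:
t1.team_id | t1.lead | t2.team_id
5 | Yara | 1
5 | Yara | 5
5 | Yara | NULL
5 | Zane | 1
5 | Zane | 5
5 | Zane | NULL
6 | Omar | 1
6 | Omar | 5
6 | Omar | NULL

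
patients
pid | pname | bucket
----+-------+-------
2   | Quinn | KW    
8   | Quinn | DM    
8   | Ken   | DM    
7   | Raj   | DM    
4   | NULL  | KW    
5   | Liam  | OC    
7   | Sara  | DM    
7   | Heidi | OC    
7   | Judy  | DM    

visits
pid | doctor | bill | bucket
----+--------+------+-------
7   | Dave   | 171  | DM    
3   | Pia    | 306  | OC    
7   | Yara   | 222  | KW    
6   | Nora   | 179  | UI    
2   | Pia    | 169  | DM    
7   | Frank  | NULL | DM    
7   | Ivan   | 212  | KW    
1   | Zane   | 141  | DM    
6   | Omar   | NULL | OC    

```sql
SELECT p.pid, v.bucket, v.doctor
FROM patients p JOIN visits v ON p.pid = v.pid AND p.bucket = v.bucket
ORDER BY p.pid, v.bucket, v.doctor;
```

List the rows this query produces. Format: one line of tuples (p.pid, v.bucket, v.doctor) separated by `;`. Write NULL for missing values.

(7, DM, Dave); (7, DM, Dave); (7, DM, Dave); (7, DM, Frank); (7, DM, Frank); (7, DM, Frank)

INNER JOIN keeps only pairs where the ON condition holds.
Matching on p.pid = v.pid AND p.bucket = v.bucket.
- p row (pid=2, bucket=KW): no match → dropped.
- p row (pid=8, bucket=DM): no match → dropped.
- p row (pid=8, bucket=DM): no match → dropped.
- p row (pid=7, bucket=DM): matches 2 v row(s) → 2 output row(s).
- p row (pid=4, bucket=KW): no match → dropped.
- p row (pid=5, bucket=OC): no match → dropped.
- p row (pid=7, bucket=DM): matches 2 v row(s) → 2 output row(s).
- p row (pid=7, bucket=OC): no match → dropped.
- p row (pid=7, bucket=DM): matches 2 v row(s) → 2 output row(s).
After projecting and ordering:
p.pid | v.bucket | v.doctor
7 | DM | Dave
7 | DM | Dave
7 | DM | Dave
7 | DM | Frank
7 | DM | Frank
7 | DM | Frank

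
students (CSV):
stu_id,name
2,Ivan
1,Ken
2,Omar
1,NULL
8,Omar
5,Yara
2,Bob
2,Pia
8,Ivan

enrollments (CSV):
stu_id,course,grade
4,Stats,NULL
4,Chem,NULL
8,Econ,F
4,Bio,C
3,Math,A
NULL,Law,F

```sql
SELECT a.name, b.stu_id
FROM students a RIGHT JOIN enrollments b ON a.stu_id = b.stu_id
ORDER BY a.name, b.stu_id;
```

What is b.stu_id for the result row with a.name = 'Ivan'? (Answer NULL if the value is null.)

8

RIGHT JOIN keeps every row from `enrollments`; unmatched rows get NULL for `students`'s columns.
Matching on a.stu_id = b.stu_id. A NULL in a compared column never satisfies the condition.
Matched pairs: 2; unmatched b rows kept: 5.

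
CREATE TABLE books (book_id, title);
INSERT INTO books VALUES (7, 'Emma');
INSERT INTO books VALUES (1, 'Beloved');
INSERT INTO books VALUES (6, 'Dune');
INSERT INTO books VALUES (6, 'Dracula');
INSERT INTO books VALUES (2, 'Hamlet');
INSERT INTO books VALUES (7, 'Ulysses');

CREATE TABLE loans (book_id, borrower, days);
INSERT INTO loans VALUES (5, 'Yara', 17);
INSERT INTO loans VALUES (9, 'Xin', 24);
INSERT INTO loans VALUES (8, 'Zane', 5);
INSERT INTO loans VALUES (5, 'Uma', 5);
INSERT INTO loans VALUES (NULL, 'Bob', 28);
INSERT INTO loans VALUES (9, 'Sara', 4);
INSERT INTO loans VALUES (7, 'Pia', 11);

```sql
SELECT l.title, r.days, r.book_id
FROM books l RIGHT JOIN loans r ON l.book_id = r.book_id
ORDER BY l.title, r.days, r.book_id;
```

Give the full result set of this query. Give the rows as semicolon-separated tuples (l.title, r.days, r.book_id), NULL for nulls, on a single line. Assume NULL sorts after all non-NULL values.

(Emma, 11, 7); (Ulysses, 11, 7); (NULL, 4, 9); (NULL, 5, 5); (NULL, 5, 8); (NULL, 17, 5); (NULL, 24, 9); (NULL, 28, NULL)

RIGHT JOIN keeps every row from `loans`; unmatched rows get NULL for `books`'s columns.
Matching on l.book_id = r.book_id. A NULL in a compared column never satisfies the condition.
Matched pairs: 2; unmatched r rows kept: 6.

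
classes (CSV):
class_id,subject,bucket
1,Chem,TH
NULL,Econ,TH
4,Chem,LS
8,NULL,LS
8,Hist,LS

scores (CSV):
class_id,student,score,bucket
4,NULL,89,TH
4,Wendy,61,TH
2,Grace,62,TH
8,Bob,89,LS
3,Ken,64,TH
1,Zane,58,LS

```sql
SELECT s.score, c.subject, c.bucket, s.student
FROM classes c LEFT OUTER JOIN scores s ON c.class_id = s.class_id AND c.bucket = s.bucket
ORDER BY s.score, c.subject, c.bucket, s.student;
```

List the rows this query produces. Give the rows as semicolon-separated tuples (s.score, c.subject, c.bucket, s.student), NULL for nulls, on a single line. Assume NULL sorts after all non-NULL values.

(89, Hist, LS, Bob); (89, NULL, LS, Bob); (NULL, Chem, LS, NULL); (NULL, Chem, TH, NULL); (NULL, Econ, TH, NULL)

LEFT JOIN keeps every row from `classes`; unmatched rows get NULL for `scores`'s columns.
Matching on c.class_id = s.class_id AND c.bucket = s.bucket. A NULL in a compared column never satisfies the condition.
Matched pairs: 2; unmatched c rows kept: 3.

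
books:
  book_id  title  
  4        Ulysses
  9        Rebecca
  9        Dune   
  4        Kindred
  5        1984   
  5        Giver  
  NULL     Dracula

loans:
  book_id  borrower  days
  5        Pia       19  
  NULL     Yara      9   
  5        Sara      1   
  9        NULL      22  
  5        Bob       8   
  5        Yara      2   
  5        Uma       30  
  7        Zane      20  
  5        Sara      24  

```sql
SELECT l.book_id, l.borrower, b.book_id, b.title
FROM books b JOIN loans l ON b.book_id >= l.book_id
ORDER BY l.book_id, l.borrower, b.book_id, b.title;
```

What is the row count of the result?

28

INNER JOIN keeps only pairs where the ON condition holds.
Matching on b.book_id >= l.book_id. A NULL in a compared column never satisfies the condition.
- b row (book_id=4): no match → dropped.
- b row (book_id=9): matches 8 l row(s) → 8 output row(s).
- b row (book_id=9): matches 8 l row(s) → 8 output row(s).
- b row (book_id=4): no match → dropped.
- b row (book_id=5): matches 6 l row(s) → 6 output row(s).
- b row (book_id=5): matches 6 l row(s) → 6 output row(s).
- b row (book_id=NULL): no match → dropped.
Total: 28 rows.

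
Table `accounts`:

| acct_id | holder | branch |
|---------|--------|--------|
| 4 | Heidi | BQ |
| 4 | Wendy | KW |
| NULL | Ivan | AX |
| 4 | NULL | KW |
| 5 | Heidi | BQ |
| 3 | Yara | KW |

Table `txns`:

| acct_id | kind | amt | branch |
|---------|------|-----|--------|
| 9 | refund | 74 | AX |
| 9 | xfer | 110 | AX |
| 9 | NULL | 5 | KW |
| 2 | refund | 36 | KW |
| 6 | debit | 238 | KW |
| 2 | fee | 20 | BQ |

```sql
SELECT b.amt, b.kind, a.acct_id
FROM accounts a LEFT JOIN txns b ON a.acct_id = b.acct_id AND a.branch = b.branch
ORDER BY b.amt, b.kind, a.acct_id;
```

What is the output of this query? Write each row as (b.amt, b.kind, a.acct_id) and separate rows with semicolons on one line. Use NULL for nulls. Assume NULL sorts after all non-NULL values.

LEFT JOIN keeps every row from `accounts`; unmatched rows get NULL for `txns`'s columns.
Matching on a.acct_id = b.acct_id AND a.branch = b.branch. A NULL in a compared column never satisfies the condition.
- acct_id=4, branch=BQ: no b row matches, row kept with b columns NULL.
- acct_id=4, branch=KW: no b row matches, row kept with b columns NULL.
- acct_id=NULL, branch=AX: no b row matches, row kept with b columns NULL.
- acct_id=4, branch=KW: no b row matches, row kept with b columns NULL.
- acct_id=5, branch=BQ: no b row matches, row kept with b columns NULL.
- acct_id=3, branch=KW: no b row matches, row kept with b columns NULL.
After projecting and ordering:
b.amt | b.kind | a.acct_id
NULL | NULL | 3
NULL | NULL | 4
NULL | NULL | 4
NULL | NULL | 4
NULL | NULL | 5
NULL | NULL | NULL

(NULL, NULL, 3); (NULL, NULL, 4); (NULL, NULL, 4); (NULL, NULL, 4); (NULL, NULL, 5); (NULL, NULL, NULL)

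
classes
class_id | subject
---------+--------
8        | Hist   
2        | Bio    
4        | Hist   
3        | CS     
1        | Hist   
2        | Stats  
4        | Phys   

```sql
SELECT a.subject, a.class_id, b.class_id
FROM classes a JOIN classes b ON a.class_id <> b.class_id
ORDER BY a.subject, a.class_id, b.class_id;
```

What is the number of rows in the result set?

38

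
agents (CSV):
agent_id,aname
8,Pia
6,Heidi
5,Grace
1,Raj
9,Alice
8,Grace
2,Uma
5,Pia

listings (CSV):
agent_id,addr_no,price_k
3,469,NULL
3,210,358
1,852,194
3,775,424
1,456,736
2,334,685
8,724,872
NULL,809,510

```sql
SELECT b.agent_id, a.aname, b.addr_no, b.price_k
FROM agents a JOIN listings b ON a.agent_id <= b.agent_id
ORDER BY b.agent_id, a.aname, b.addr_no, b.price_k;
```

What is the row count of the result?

17

INNER JOIN keeps only pairs where the ON condition holds.
Matching on a.agent_id <= b.agent_id. A NULL in a compared column never satisfies the condition.
- a row (agent_id=8): matches 1 b row(s) → 1 output row(s).
- a row (agent_id=6): matches 1 b row(s) → 1 output row(s).
- a row (agent_id=5): matches 1 b row(s) → 1 output row(s).
- a row (agent_id=1): matches 7 b row(s) → 7 output row(s).
- a row (agent_id=9): no match → dropped.
- a row (agent_id=8): matches 1 b row(s) → 1 output row(s).
- a row (agent_id=2): matches 5 b row(s) → 5 output row(s).
- a row (agent_id=5): matches 1 b row(s) → 1 output row(s).
Total: 17 rows.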